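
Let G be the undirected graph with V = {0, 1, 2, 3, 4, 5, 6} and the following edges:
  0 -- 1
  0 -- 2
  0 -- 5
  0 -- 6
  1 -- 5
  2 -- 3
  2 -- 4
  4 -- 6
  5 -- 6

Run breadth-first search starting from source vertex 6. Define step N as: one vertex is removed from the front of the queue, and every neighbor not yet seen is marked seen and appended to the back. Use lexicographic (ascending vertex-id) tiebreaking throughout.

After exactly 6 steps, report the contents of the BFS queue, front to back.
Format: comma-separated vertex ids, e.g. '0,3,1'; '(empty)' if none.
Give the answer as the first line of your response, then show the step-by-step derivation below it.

3

step 1: dequeue 6; queue=[0,4,5]; order=6
step 2: dequeue 0; queue=[4,5,1,2]; order=6,0
step 3: dequeue 4; queue=[5,1,2]; order=6,0,4
step 4: dequeue 5; queue=[1,2]; order=6,0,4,5
step 5: dequeue 1; queue=[2]; order=6,0,4,5,1
step 6: dequeue 2; queue=[3]; order=6,0,4,5,1,2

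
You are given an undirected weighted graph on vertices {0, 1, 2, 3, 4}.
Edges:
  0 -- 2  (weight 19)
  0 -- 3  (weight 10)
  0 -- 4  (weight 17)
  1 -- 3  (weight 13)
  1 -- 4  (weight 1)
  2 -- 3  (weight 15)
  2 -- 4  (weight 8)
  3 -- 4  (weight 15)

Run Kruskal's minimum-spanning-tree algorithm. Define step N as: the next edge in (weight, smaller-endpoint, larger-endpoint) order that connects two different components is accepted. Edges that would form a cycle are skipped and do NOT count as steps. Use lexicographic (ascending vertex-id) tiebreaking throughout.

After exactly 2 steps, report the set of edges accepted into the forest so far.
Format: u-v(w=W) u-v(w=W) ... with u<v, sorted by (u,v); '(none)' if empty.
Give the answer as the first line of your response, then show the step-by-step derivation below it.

1-4(w=1) 2-4(w=8)

step 1: add edge 1-4 (w=1); MST = {1-4(w=1)}
step 2: add edge 2-4 (w=8); MST = {1-4(w=1) 2-4(w=8)}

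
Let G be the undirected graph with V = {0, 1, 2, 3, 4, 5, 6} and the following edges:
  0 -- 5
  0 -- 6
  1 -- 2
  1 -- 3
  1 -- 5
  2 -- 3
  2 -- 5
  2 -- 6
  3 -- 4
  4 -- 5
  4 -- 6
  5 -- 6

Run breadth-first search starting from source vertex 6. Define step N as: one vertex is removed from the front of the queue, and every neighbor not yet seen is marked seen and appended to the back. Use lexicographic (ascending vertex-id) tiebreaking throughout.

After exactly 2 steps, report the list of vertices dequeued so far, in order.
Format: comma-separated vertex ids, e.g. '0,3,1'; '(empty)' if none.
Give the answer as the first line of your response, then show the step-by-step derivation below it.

6,0

step 1: dequeue 6; queue=[0,2,4,5]; order=6
step 2: dequeue 0; queue=[2,4,5]; order=6,0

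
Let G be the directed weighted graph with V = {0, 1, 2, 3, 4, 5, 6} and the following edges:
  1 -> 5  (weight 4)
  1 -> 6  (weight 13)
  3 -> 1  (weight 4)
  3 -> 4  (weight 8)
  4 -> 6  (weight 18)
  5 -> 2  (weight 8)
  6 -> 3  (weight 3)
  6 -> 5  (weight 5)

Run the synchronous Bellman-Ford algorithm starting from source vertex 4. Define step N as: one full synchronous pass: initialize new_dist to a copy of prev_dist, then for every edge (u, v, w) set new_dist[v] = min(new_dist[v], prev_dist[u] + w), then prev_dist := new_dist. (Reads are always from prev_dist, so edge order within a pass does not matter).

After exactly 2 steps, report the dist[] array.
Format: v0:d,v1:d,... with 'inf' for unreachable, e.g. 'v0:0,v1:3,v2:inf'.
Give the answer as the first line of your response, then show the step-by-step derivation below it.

v0:inf,v1:inf,v2:inf,v3:21,v4:0,v5:23,v6:18

step 1: dist = v0:inf,v1:inf,v2:inf,v3:inf,v4:0,v5:inf,v6:18
step 2: dist = v0:inf,v1:inf,v2:inf,v3:21,v4:0,v5:23,v6:18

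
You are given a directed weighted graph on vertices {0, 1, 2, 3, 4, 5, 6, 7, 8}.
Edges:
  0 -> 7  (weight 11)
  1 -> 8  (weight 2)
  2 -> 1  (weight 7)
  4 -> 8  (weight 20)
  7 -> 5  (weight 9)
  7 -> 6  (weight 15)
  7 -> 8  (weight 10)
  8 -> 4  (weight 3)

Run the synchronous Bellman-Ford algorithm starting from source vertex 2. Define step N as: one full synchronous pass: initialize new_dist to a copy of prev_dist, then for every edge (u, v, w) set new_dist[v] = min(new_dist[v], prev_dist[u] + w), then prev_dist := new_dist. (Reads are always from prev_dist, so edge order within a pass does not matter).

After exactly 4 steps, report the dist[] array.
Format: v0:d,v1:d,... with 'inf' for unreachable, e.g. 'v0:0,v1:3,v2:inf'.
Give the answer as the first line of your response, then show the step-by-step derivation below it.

v0:inf,v1:7,v2:0,v3:inf,v4:12,v5:inf,v6:inf,v7:inf,v8:9

step 1: dist = v0:inf,v1:7,v2:0,v3:inf,v4:inf,v5:inf,v6:inf,v7:inf,v8:inf
step 2: dist = v0:inf,v1:7,v2:0,v3:inf,v4:inf,v5:inf,v6:inf,v7:inf,v8:9
step 3: dist = v0:inf,v1:7,v2:0,v3:inf,v4:12,v5:inf,v6:inf,v7:inf,v8:9
step 4: dist = v0:inf,v1:7,v2:0,v3:inf,v4:12,v5:inf,v6:inf,v7:inf,v8:9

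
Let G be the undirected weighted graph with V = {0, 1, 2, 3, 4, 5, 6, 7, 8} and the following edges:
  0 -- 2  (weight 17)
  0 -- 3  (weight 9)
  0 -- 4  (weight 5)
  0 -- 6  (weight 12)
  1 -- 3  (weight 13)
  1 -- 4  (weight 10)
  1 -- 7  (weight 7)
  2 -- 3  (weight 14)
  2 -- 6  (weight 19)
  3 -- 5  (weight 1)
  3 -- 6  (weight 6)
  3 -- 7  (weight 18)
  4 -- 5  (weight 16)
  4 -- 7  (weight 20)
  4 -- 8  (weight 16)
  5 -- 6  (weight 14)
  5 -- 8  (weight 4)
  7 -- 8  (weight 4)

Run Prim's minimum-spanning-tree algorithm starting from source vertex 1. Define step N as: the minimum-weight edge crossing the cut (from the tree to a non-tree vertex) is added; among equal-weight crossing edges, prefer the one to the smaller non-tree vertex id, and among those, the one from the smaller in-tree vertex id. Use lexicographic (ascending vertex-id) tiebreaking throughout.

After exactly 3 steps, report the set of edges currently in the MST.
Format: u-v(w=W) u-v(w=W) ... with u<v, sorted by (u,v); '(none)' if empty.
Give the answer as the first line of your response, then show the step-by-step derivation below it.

1-7(w=7) 5-8(w=4) 7-8(w=4)

step 1: add edge 1-7 (w=7); MST = {1-7(w=7)}
step 2: add edge 7-8 (w=4); MST = {1-7(w=7) 7-8(w=4)}
step 3: add edge 5-8 (w=4); MST = {1-7(w=7) 5-8(w=4) 7-8(w=4)}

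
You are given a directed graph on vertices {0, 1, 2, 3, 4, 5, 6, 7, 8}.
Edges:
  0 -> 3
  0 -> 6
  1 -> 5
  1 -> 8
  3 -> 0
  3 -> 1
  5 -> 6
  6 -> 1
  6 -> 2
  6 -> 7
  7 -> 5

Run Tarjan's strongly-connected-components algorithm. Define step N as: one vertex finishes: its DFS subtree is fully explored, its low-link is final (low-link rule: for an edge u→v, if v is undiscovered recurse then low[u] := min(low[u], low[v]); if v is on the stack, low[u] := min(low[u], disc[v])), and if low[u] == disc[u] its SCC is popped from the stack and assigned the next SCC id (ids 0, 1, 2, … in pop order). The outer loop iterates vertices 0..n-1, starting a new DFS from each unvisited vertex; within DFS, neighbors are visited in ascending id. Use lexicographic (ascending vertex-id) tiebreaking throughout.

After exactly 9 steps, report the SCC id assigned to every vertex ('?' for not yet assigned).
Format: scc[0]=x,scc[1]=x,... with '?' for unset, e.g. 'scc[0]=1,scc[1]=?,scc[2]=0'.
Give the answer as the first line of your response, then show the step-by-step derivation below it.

scc[0]=3,scc[1]=2,scc[2]=0,scc[3]=3,scc[4]=4,scc[5]=2,scc[6]=2,scc[7]=2,scc[8]=1

step 1: low=(low[0]=0,low[1]=2,low[2]=5,low[3]=0,low[4]=?,low[5]=3,low[6]=2,low[7]=?,low[8]=?); scc=(scc[0]=?,scc[1]=?,scc[2]=0,scc[3]=?,scc[4]=?,scc[5]=?,scc[6]=?,scc[7]=?,scc[8]=?)
step 2: low=(low[0]=0,low[1]=2,low[2]=5,low[3]=0,low[4]=?,low[5]=3,low[6]=2,low[7]=3,low[8]=?); scc=(scc[0]=?,scc[1]=?,scc[2]=0,scc[3]=?,scc[4]=?,scc[5]=?,scc[6]=?,scc[7]=?,scc[8]=?)
step 3: low=(low[0]=0,low[1]=2,low[2]=5,low[3]=0,low[4]=?,low[5]=3,low[6]=2,low[7]=3,low[8]=?); scc=(scc[0]=?,scc[1]=?,scc[2]=0,scc[3]=?,scc[4]=?,scc[5]=?,scc[6]=?,scc[7]=?,scc[8]=?)
step 4: low=(low[0]=0,low[1]=2,low[2]=5,low[3]=0,low[4]=?,low[5]=2,low[6]=2,low[7]=3,low[8]=?); scc=(scc[0]=?,scc[1]=?,scc[2]=0,scc[3]=?,scc[4]=?,scc[5]=?,scc[6]=?,scc[7]=?,scc[8]=?)
step 5: low=(low[0]=0,low[1]=2,low[2]=5,low[3]=0,low[4]=?,low[5]=2,low[6]=2,low[7]=3,low[8]=7); scc=(scc[0]=?,scc[1]=?,scc[2]=0,scc[3]=?,scc[4]=?,scc[5]=?,scc[6]=?,scc[7]=?,scc[8]=1)
step 6: low=(low[0]=0,low[1]=2,low[2]=5,low[3]=0,low[4]=?,low[5]=2,low[6]=2,low[7]=3,low[8]=7); scc=(scc[0]=?,scc[1]=2,scc[2]=0,scc[3]=?,scc[4]=?,scc[5]=2,scc[6]=2,scc[7]=2,scc[8]=1)
step 7: low=(low[0]=0,low[1]=2,low[2]=5,low[3]=0,low[4]=?,low[5]=2,low[6]=2,low[7]=3,low[8]=7); scc=(scc[0]=?,scc[1]=2,scc[2]=0,scc[3]=?,scc[4]=?,scc[5]=2,scc[6]=2,scc[7]=2,scc[8]=1)
step 8: low=(low[0]=0,low[1]=2,low[2]=5,low[3]=0,low[4]=?,low[5]=2,low[6]=2,low[7]=3,low[8]=7); scc=(scc[0]=3,scc[1]=2,scc[2]=0,scc[3]=3,scc[4]=?,scc[5]=2,scc[6]=2,scc[7]=2,scc[8]=1)
step 9: low=(low[0]=0,low[1]=2,low[2]=5,low[3]=0,low[4]=8,low[5]=2,low[6]=2,low[7]=3,low[8]=7); scc=(scc[0]=3,scc[1]=2,scc[2]=0,scc[3]=3,scc[4]=4,scc[5]=2,scc[6]=2,scc[7]=2,scc[8]=1)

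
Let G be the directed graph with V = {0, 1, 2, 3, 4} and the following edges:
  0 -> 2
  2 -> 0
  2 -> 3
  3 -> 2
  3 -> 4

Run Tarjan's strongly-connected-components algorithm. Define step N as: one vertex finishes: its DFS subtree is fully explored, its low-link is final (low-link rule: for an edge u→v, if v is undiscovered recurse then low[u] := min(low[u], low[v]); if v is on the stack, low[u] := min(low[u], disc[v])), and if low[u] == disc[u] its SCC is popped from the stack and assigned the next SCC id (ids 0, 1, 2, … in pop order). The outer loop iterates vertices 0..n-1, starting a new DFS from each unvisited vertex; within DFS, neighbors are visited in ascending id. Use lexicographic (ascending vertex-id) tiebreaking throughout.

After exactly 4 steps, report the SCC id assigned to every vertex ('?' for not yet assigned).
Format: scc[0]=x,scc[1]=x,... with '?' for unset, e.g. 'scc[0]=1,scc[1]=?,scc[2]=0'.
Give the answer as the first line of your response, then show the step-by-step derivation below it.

scc[0]=1,scc[1]=?,scc[2]=1,scc[3]=1,scc[4]=0

step 1: low=(low[0]=0,low[1]=?,low[2]=0,low[3]=1,low[4]=3); scc=(scc[0]=?,scc[1]=?,scc[2]=?,scc[3]=?,scc[4]=0)
step 2: low=(low[0]=0,low[1]=?,low[2]=0,low[3]=1,low[4]=3); scc=(scc[0]=?,scc[1]=?,scc[2]=?,scc[3]=?,scc[4]=0)
step 3: low=(low[0]=0,low[1]=?,low[2]=0,low[3]=1,low[4]=3); scc=(scc[0]=?,scc[1]=?,scc[2]=?,scc[3]=?,scc[4]=0)
step 4: low=(low[0]=0,low[1]=?,low[2]=0,low[3]=1,low[4]=3); scc=(scc[0]=1,scc[1]=?,scc[2]=1,scc[3]=1,scc[4]=0)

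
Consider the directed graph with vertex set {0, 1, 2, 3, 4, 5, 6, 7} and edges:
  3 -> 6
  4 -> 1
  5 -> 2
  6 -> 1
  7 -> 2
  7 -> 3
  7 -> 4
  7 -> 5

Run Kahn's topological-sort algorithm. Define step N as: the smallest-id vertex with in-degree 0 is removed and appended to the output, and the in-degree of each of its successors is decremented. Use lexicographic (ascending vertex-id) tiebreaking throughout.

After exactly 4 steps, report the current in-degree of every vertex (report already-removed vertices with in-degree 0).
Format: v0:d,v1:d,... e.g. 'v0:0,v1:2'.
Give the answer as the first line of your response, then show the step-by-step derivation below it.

v0:0,v1:1,v2:1,v3:0,v4:0,v5:0,v6:0,v7:0

step 1: output 0; order=[0]; indeg=(0,2,2,1,1,1,1,0)
step 2: output 7; order=[0,7]; indeg=(0,2,1,0,0,0,1,0)
step 3: output 3; order=[0,7,3]; indeg=(0,2,1,0,0,0,0,0)
step 4: output 4; order=[0,7,3,4]; indeg=(0,1,1,0,0,0,0,0)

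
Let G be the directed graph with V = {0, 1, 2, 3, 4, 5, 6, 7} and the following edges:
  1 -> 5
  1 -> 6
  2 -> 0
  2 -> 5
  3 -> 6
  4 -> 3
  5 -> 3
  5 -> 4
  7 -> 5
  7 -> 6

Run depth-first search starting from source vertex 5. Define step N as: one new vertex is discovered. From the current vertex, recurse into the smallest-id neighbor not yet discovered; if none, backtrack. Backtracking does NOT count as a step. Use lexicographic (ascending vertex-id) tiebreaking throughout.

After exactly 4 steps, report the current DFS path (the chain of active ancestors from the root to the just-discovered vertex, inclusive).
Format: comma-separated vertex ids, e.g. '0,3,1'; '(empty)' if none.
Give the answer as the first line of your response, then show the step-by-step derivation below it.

5,4

step 1: discover 5; path=5; order=5
step 2: discover 3; path=5>3; order=5,3
step 3: discover 6; path=5>3>6; order=5,3,6
step 4: discover 4; path=5>4; order=5,3,6,4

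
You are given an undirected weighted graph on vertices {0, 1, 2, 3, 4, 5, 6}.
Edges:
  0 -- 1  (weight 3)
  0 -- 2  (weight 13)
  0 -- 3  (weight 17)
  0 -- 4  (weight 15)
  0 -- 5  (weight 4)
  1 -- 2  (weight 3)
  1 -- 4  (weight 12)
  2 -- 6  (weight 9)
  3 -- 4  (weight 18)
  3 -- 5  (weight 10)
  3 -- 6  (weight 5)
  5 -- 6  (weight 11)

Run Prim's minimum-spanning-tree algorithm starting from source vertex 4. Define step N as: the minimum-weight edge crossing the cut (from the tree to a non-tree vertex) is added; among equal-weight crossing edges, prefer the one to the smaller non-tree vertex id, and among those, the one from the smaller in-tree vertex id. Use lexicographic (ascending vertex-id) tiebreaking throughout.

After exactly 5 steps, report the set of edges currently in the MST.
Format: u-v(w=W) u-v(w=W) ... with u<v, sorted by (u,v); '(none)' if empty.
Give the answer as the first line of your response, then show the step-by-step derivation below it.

0-1(w=3) 0-5(w=4) 1-2(w=3) 1-4(w=12) 2-6(w=9)

step 1: add edge 1-4 (w=12); MST = {1-4(w=12)}
step 2: add edge 0-1 (w=3); MST = {0-1(w=3) 1-4(w=12)}
step 3: add edge 1-2 (w=3); MST = {0-1(w=3) 1-2(w=3) 1-4(w=12)}
step 4: add edge 0-5 (w=4); MST = {0-1(w=3) 0-5(w=4) 1-2(w=3) 1-4(w=12)}
step 5: add edge 2-6 (w=9); MST = {0-1(w=3) 0-5(w=4) 1-2(w=3) 1-4(w=12) 2-6(w=9)}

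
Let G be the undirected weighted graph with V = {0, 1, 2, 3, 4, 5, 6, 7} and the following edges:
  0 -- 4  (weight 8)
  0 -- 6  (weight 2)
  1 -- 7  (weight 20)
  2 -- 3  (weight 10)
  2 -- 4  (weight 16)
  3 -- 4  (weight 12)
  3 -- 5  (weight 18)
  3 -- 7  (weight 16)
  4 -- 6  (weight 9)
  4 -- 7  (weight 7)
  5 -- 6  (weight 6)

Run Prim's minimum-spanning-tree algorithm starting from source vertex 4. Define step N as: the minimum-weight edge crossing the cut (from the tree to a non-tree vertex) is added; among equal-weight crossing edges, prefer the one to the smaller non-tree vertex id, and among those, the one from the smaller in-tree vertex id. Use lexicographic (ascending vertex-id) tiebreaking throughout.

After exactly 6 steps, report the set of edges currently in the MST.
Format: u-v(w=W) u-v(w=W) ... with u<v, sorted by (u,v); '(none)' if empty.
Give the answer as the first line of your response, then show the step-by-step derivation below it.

0-4(w=8) 0-6(w=2) 2-3(w=10) 3-4(w=12) 4-7(w=7) 5-6(w=6)

step 1: add edge 4-7 (w=7); MST = {4-7(w=7)}
step 2: add edge 0-4 (w=8); MST = {0-4(w=8) 4-7(w=7)}
step 3: add edge 0-6 (w=2); MST = {0-4(w=8) 0-6(w=2) 4-7(w=7)}
step 4: add edge 5-6 (w=6); MST = {0-4(w=8) 0-6(w=2) 4-7(w=7) 5-6(w=6)}
step 5: add edge 3-4 (w=12); MST = {0-4(w=8) 0-6(w=2) 3-4(w=12) 4-7(w=7) 5-6(w=6)}
step 6: add edge 2-3 (w=10); MST = {0-4(w=8) 0-6(w=2) 2-3(w=10) 3-4(w=12) 4-7(w=7) 5-6(w=6)}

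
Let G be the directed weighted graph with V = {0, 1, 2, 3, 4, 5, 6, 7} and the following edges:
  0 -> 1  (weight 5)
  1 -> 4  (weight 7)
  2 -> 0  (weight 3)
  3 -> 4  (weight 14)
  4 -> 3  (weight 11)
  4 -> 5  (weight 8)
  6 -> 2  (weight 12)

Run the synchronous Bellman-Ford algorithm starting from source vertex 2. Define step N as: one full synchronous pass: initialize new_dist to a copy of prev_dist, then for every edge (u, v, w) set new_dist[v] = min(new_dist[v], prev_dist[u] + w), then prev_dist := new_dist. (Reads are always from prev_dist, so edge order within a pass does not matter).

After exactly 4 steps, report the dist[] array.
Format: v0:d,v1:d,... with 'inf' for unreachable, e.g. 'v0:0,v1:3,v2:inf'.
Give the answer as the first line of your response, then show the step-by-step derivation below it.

v0:3,v1:8,v2:0,v3:26,v4:15,v5:23,v6:inf,v7:inf

step 1: dist = v0:3,v1:inf,v2:0,v3:inf,v4:inf,v5:inf,v6:inf,v7:inf
step 2: dist = v0:3,v1:8,v2:0,v3:inf,v4:inf,v5:inf,v6:inf,v7:inf
step 3: dist = v0:3,v1:8,v2:0,v3:inf,v4:15,v5:inf,v6:inf,v7:inf
step 4: dist = v0:3,v1:8,v2:0,v3:26,v4:15,v5:23,v6:inf,v7:inf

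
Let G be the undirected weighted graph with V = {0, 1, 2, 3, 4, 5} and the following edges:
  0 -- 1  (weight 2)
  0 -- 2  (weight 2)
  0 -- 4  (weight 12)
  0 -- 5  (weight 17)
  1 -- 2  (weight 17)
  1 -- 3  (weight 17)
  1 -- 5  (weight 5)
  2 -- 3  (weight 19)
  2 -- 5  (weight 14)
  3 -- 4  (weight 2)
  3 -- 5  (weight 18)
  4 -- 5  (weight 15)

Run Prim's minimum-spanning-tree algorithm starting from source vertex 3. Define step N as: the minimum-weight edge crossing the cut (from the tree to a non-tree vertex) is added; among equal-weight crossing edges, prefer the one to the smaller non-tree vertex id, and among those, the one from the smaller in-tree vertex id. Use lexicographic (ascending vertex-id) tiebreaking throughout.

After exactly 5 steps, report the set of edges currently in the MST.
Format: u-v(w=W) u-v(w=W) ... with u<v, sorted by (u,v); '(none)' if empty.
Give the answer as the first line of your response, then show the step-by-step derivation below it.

0-1(w=2) 0-2(w=2) 0-4(w=12) 1-5(w=5) 3-4(w=2)

step 1: add edge 3-4 (w=2); MST = {3-4(w=2)}
step 2: add edge 0-4 (w=12); MST = {0-4(w=12) 3-4(w=2)}
step 3: add edge 0-1 (w=2); MST = {0-1(w=2) 0-4(w=12) 3-4(w=2)}
step 4: add edge 0-2 (w=2); MST = {0-1(w=2) 0-2(w=2) 0-4(w=12) 3-4(w=2)}
step 5: add edge 1-5 (w=5); MST = {0-1(w=2) 0-2(w=2) 0-4(w=12) 1-5(w=5) 3-4(w=2)}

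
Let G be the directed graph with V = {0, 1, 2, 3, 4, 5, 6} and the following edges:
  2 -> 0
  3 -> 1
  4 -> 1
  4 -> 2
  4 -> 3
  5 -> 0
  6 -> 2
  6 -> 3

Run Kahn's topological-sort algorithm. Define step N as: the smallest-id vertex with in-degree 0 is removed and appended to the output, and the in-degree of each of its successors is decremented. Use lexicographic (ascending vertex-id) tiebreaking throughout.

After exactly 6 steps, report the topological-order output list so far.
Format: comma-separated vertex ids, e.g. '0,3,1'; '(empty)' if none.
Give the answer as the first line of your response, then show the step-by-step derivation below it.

4,5,6,2,0,3

step 1: output 4; order=[4]; indeg=(2,1,1,1,0,0,0)
step 2: output 5; order=[4,5]; indeg=(1,1,1,1,0,0,0)
step 3: output 6; order=[4,5,6]; indeg=(1,1,0,0,0,0,0)
step 4: output 2; order=[4,5,6,2]; indeg=(0,1,0,0,0,0,0)
step 5: output 0; order=[4,5,6,2,0]; indeg=(0,1,0,0,0,0,0)
step 6: output 3; order=[4,5,6,2,0,3]; indeg=(0,0,0,0,0,0,0)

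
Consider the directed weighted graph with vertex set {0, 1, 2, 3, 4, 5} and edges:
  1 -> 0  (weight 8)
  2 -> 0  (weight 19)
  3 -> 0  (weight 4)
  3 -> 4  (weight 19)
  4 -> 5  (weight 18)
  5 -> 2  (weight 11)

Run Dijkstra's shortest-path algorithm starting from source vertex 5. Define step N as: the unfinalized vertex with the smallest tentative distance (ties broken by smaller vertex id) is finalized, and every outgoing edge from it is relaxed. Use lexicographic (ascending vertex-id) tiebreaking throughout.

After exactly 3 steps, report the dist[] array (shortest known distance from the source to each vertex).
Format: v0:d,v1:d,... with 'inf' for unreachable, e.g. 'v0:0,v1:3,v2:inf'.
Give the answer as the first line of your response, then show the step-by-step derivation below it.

v0:30,v1:inf,v2:11,v3:inf,v4:inf,v5:0

step 1: dist = v0:inf,v1:inf,v2:11,v3:inf,v4:inf,v5:0
step 2: dist = v0:30,v1:inf,v2:11,v3:inf,v4:inf,v5:0
step 3: dist = v0:30,v1:inf,v2:11,v3:inf,v4:inf,v5:0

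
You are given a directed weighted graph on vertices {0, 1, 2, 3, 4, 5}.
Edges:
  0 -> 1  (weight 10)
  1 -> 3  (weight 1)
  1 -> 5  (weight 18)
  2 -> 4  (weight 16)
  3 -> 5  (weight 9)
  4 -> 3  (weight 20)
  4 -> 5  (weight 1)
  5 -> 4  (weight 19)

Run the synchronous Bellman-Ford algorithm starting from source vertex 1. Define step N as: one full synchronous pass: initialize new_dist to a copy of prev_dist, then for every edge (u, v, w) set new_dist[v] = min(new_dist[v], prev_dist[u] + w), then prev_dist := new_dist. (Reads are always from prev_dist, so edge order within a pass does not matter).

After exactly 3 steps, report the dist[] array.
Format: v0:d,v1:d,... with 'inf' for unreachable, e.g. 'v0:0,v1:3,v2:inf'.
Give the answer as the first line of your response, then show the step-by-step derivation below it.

v0:inf,v1:0,v2:inf,v3:1,v4:29,v5:10

step 1: dist = v0:inf,v1:0,v2:inf,v3:1,v4:inf,v5:18
step 2: dist = v0:inf,v1:0,v2:inf,v3:1,v4:37,v5:10
step 3: dist = v0:inf,v1:0,v2:inf,v3:1,v4:29,v5:10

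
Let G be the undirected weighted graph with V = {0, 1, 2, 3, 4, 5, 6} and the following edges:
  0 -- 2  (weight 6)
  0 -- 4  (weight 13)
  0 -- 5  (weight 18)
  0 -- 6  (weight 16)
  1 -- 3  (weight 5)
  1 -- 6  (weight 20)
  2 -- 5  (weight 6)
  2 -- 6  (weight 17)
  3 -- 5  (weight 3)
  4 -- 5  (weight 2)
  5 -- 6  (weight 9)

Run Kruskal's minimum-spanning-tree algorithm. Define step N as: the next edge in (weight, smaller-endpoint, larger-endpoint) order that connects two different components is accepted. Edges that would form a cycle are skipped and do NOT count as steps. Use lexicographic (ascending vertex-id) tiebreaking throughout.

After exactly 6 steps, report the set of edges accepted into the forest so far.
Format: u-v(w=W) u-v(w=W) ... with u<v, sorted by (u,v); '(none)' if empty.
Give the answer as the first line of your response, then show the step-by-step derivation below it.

0-2(w=6) 1-3(w=5) 2-5(w=6) 3-5(w=3) 4-5(w=2) 5-6(w=9)

step 1: add edge 4-5 (w=2); MST = {4-5(w=2)}
step 2: add edge 3-5 (w=3); MST = {3-5(w=3) 4-5(w=2)}
step 3: add edge 1-3 (w=5); MST = {1-3(w=5) 3-5(w=3) 4-5(w=2)}
step 4: add edge 0-2 (w=6); MST = {0-2(w=6) 1-3(w=5) 3-5(w=3) 4-5(w=2)}
step 5: add edge 2-5 (w=6); MST = {0-2(w=6) 1-3(w=5) 2-5(w=6) 3-5(w=3) 4-5(w=2)}
step 6: add edge 5-6 (w=9); MST = {0-2(w=6) 1-3(w=5) 2-5(w=6) 3-5(w=3) 4-5(w=2) 5-6(w=9)}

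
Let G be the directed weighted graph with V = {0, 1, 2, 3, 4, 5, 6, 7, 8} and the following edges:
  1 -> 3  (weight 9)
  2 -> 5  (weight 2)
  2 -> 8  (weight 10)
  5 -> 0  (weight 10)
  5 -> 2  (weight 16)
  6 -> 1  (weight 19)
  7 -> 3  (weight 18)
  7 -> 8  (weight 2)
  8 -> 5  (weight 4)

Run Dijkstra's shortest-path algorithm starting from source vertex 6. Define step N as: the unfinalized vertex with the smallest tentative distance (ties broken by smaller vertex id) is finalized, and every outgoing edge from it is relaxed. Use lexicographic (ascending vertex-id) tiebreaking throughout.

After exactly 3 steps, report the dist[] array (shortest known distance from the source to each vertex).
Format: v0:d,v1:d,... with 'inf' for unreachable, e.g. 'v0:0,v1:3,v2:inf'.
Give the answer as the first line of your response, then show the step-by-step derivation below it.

v0:inf,v1:19,v2:inf,v3:28,v4:inf,v5:inf,v6:0,v7:inf,v8:inf

step 1: dist = v0:inf,v1:19,v2:inf,v3:inf,v4:inf,v5:inf,v6:0,v7:inf,v8:inf
step 2: dist = v0:inf,v1:19,v2:inf,v3:28,v4:inf,v5:inf,v6:0,v7:inf,v8:inf
step 3: dist = v0:inf,v1:19,v2:inf,v3:28,v4:inf,v5:inf,v6:0,v7:inf,v8:inf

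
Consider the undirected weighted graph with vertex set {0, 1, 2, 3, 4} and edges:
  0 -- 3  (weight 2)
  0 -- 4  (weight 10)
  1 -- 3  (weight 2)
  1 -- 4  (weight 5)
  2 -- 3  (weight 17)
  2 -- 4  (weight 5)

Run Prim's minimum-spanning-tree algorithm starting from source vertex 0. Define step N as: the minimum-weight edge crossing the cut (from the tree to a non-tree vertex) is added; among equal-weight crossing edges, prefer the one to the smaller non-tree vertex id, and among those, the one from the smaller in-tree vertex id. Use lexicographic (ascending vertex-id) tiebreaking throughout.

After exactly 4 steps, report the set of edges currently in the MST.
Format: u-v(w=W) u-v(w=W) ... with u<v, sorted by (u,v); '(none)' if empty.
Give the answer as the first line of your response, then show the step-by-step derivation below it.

0-3(w=2) 1-3(w=2) 1-4(w=5) 2-4(w=5)

step 1: add edge 0-3 (w=2); MST = {0-3(w=2)}
step 2: add edge 1-3 (w=2); MST = {0-3(w=2) 1-3(w=2)}
step 3: add edge 1-4 (w=5); MST = {0-3(w=2) 1-3(w=2) 1-4(w=5)}
step 4: add edge 2-4 (w=5); MST = {0-3(w=2) 1-3(w=2) 1-4(w=5) 2-4(w=5)}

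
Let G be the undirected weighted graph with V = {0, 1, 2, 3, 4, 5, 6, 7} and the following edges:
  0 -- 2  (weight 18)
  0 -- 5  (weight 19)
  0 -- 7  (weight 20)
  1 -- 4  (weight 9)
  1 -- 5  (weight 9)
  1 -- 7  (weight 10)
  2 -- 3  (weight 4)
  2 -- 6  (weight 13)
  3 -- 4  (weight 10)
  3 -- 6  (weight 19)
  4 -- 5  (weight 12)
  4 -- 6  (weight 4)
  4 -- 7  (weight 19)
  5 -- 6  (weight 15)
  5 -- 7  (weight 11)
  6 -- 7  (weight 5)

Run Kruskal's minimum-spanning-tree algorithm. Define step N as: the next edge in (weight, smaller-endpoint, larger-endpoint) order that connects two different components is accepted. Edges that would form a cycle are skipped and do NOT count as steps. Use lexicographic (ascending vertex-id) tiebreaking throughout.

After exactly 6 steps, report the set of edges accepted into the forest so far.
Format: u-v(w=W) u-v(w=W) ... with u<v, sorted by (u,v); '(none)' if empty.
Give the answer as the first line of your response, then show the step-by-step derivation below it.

1-4(w=9) 1-5(w=9) 2-3(w=4) 3-4(w=10) 4-6(w=4) 6-7(w=5)

step 1: add edge 2-3 (w=4); MST = {2-3(w=4)}
step 2: add edge 4-6 (w=4); MST = {2-3(w=4) 4-6(w=4)}
step 3: add edge 6-7 (w=5); MST = {2-3(w=4) 4-6(w=4) 6-7(w=5)}
step 4: add edge 1-4 (w=9); MST = {1-4(w=9) 2-3(w=4) 4-6(w=4) 6-7(w=5)}
step 5: add edge 1-5 (w=9); MST = {1-4(w=9) 1-5(w=9) 2-3(w=4) 4-6(w=4) 6-7(w=5)}
step 6: add edge 3-4 (w=10); MST = {1-4(w=9) 1-5(w=9) 2-3(w=4) 3-4(w=10) 4-6(w=4) 6-7(w=5)}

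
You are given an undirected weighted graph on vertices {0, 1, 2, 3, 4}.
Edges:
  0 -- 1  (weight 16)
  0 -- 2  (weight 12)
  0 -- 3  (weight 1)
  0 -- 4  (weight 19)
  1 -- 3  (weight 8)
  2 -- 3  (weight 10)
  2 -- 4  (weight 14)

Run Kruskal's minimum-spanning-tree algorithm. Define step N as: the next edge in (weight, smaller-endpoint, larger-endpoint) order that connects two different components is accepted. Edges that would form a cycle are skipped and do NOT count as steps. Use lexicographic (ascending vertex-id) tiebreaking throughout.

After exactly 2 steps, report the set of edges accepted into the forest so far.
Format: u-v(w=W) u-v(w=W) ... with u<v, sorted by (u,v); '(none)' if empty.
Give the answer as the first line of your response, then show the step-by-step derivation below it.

0-3(w=1) 1-3(w=8)

step 1: add edge 0-3 (w=1); MST = {0-3(w=1)}
step 2: add edge 1-3 (w=8); MST = {0-3(w=1) 1-3(w=8)}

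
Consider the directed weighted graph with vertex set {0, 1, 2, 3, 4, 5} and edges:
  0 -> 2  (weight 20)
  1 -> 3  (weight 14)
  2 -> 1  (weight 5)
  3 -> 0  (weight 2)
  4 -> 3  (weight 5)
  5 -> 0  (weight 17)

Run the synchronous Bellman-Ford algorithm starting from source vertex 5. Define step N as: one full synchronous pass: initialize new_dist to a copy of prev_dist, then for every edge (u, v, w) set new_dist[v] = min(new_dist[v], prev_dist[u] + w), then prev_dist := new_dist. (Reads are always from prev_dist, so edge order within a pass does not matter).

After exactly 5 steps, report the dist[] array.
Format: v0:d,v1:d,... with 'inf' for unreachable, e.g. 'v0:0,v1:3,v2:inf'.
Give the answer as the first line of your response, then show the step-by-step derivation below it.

v0:17,v1:42,v2:37,v3:56,v4:inf,v5:0

step 1: dist = v0:17,v1:inf,v2:inf,v3:inf,v4:inf,v5:0
step 2: dist = v0:17,v1:inf,v2:37,v3:inf,v4:inf,v5:0
step 3: dist = v0:17,v1:42,v2:37,v3:inf,v4:inf,v5:0
step 4: dist = v0:17,v1:42,v2:37,v3:56,v4:inf,v5:0
step 5: dist = v0:17,v1:42,v2:37,v3:56,v4:inf,v5:0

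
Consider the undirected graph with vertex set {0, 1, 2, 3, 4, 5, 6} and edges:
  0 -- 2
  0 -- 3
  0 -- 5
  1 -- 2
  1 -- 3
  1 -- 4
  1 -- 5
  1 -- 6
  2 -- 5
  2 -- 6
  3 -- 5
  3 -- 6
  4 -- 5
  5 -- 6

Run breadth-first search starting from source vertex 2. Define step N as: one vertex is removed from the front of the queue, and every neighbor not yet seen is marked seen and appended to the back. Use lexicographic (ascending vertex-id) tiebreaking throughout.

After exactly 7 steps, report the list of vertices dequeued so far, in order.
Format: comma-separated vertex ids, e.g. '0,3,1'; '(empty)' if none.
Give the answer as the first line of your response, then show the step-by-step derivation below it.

2,0,1,5,6,3,4

step 1: dequeue 2; queue=[0,1,5,6]; order=2
step 2: dequeue 0; queue=[1,5,6,3]; order=2,0
step 3: dequeue 1; queue=[5,6,3,4]; order=2,0,1
step 4: dequeue 5; queue=[6,3,4]; order=2,0,1,5
step 5: dequeue 6; queue=[3,4]; order=2,0,1,5,6
step 6: dequeue 3; queue=[4]; order=2,0,1,5,6,3
step 7: dequeue 4; queue=[(empty)]; order=2,0,1,5,6,3,4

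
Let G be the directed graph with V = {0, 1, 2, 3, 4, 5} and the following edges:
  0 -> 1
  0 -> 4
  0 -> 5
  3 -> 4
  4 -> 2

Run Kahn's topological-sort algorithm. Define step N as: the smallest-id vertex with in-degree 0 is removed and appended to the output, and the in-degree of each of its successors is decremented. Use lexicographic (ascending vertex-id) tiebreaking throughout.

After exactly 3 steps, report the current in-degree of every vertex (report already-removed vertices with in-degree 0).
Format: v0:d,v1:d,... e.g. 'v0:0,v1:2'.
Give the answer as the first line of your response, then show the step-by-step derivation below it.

v0:0,v1:0,v2:1,v3:0,v4:0,v5:0

step 1: output 0; order=[0]; indeg=(0,0,1,0,1,0)
step 2: output 1; order=[0,1]; indeg=(0,0,1,0,1,0)
step 3: output 3; order=[0,1,3]; indeg=(0,0,1,0,0,0)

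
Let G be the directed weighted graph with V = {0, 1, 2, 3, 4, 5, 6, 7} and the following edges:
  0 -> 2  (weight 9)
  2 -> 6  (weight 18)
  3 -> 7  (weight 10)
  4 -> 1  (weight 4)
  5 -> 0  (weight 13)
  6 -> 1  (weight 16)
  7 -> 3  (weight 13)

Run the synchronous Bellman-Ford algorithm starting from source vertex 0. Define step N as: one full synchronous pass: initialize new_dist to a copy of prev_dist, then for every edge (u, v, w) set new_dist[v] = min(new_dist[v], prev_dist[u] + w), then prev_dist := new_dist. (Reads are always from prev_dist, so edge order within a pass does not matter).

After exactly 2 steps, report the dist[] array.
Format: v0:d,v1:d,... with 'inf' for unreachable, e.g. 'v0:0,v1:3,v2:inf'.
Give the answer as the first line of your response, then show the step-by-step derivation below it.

v0:0,v1:inf,v2:9,v3:inf,v4:inf,v5:inf,v6:27,v7:inf

step 1: dist = v0:0,v1:inf,v2:9,v3:inf,v4:inf,v5:inf,v6:inf,v7:inf
step 2: dist = v0:0,v1:inf,v2:9,v3:inf,v4:inf,v5:inf,v6:27,v7:inf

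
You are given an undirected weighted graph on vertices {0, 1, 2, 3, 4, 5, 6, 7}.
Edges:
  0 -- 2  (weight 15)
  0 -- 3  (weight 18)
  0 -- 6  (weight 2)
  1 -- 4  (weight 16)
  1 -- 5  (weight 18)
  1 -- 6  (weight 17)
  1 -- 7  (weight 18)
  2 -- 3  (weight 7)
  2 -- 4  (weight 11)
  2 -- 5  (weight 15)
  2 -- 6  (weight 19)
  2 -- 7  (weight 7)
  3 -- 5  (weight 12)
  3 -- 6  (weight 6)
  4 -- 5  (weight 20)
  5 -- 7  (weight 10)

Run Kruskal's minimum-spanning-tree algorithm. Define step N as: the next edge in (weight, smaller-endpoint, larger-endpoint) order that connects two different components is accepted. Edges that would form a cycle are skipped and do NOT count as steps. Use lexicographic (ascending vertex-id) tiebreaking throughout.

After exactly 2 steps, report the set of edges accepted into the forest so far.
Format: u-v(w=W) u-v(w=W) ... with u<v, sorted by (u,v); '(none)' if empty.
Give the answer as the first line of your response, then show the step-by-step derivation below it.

0-6(w=2) 3-6(w=6)

step 1: add edge 0-6 (w=2); MST = {0-6(w=2)}
step 2: add edge 3-6 (w=6); MST = {0-6(w=2) 3-6(w=6)}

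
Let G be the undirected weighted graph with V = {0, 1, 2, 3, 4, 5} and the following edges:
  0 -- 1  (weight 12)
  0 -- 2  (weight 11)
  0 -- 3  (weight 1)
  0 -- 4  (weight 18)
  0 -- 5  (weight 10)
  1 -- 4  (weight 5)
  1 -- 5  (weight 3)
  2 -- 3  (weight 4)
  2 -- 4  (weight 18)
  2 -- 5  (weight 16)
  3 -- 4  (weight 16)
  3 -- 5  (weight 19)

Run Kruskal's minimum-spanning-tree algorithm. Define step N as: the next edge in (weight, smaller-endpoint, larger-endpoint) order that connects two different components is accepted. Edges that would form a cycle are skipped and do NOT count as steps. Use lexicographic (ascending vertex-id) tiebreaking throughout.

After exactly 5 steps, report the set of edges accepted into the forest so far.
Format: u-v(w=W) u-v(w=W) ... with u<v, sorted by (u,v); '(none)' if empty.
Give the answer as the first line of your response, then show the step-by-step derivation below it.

0-3(w=1) 0-5(w=10) 1-4(w=5) 1-5(w=3) 2-3(w=4)

step 1: add edge 0-3 (w=1); MST = {0-3(w=1)}
step 2: add edge 1-5 (w=3); MST = {0-3(w=1) 1-5(w=3)}
step 3: add edge 2-3 (w=4); MST = {0-3(w=1) 1-5(w=3) 2-3(w=4)}
step 4: add edge 1-4 (w=5); MST = {0-3(w=1) 1-4(w=5) 1-5(w=3) 2-3(w=4)}
step 5: add edge 0-5 (w=10); MST = {0-3(w=1) 0-5(w=10) 1-4(w=5) 1-5(w=3) 2-3(w=4)}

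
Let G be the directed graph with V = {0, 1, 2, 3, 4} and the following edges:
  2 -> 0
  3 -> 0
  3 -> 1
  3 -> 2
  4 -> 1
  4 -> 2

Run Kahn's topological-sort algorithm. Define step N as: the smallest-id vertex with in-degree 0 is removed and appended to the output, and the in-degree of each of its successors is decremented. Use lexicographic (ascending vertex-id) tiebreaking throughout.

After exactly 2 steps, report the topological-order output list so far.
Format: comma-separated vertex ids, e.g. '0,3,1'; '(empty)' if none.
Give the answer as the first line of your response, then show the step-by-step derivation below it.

3,4

step 1: output 3; order=[3]; indeg=(1,1,1,0,0)
step 2: output 4; order=[3,4]; indeg=(1,0,0,0,0)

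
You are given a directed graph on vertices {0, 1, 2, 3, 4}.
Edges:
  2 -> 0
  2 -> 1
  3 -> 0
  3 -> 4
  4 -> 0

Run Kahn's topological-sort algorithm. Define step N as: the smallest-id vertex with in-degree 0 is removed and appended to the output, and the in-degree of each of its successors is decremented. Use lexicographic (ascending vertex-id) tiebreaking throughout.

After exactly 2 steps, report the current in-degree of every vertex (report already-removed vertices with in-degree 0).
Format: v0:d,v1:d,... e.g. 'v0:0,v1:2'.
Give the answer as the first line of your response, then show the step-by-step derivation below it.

v0:2,v1:0,v2:0,v3:0,v4:1

step 1: output 2; order=[2]; indeg=(2,0,0,0,1)
step 2: output 1; order=[2,1]; indeg=(2,0,0,0,1)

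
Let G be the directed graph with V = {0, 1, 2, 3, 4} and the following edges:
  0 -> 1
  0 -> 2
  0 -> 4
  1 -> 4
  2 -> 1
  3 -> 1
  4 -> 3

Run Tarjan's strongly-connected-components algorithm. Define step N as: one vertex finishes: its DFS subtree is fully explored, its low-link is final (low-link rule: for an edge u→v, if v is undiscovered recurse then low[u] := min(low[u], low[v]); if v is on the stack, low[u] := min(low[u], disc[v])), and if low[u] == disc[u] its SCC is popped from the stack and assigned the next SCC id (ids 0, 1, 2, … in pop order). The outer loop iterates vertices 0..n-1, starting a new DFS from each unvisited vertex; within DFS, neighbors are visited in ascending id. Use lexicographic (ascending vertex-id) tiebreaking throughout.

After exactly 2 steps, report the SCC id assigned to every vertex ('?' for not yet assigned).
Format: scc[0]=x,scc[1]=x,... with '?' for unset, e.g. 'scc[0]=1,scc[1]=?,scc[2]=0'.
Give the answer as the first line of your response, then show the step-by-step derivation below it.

scc[0]=?,scc[1]=?,scc[2]=?,scc[3]=?,scc[4]=?

step 1: low=(low[0]=0,low[1]=1,low[2]=?,low[3]=1,low[4]=2); scc=(scc[0]=?,scc[1]=?,scc[2]=?,scc[3]=?,scc[4]=?)
step 2: low=(low[0]=0,low[1]=1,low[2]=?,low[3]=1,low[4]=1); scc=(scc[0]=?,scc[1]=?,scc[2]=?,scc[3]=?,scc[4]=?)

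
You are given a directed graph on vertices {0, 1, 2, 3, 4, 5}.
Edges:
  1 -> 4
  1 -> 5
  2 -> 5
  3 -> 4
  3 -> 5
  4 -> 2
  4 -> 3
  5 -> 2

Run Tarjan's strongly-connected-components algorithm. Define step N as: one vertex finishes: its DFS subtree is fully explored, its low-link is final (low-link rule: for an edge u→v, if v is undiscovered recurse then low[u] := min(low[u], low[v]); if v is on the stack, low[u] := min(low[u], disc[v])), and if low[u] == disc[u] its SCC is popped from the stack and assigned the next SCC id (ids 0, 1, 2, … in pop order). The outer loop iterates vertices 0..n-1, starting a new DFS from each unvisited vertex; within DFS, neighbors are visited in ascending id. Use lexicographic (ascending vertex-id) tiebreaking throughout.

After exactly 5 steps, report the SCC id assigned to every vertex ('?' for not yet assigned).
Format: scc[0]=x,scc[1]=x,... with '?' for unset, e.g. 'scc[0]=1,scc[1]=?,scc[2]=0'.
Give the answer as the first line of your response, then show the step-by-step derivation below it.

scc[0]=0,scc[1]=?,scc[2]=1,scc[3]=2,scc[4]=2,scc[5]=1

step 1: low=(low[0]=0,low[1]=?,low[2]=?,low[3]=?,low[4]=?,low[5]=?); scc=(scc[0]=0,scc[1]=?,scc[2]=?,scc[3]=?,scc[4]=?,scc[5]=?)
step 2: low=(low[0]=0,low[1]=1,low[2]=3,low[3]=?,low[4]=2,low[5]=3); scc=(scc[0]=0,scc[1]=?,scc[2]=?,scc[3]=?,scc[4]=?,scc[5]=?)
step 3: low=(low[0]=0,low[1]=1,low[2]=3,low[3]=?,low[4]=2,low[5]=3); scc=(scc[0]=0,scc[1]=?,scc[2]=1,scc[3]=?,scc[4]=?,scc[5]=1)
step 4: low=(low[0]=0,low[1]=1,low[2]=3,low[3]=2,low[4]=2,low[5]=3); scc=(scc[0]=0,scc[1]=?,scc[2]=1,scc[3]=?,scc[4]=?,scc[5]=1)
step 5: low=(low[0]=0,low[1]=1,low[2]=3,low[3]=2,low[4]=2,low[5]=3); scc=(scc[0]=0,scc[1]=?,scc[2]=1,scc[3]=2,scc[4]=2,scc[5]=1)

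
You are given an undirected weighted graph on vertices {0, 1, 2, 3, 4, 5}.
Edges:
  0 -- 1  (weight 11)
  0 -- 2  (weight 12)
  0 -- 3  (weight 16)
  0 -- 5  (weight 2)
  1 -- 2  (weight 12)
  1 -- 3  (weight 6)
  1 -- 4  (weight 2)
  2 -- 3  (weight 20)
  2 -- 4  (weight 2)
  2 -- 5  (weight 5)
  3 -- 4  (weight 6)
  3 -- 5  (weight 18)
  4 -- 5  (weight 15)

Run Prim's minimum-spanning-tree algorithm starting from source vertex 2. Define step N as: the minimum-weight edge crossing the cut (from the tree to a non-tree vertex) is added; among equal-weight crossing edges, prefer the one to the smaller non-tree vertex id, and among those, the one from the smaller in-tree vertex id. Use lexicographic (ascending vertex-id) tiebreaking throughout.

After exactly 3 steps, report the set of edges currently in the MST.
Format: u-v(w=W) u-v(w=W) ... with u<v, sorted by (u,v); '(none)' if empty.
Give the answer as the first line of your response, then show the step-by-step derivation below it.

1-4(w=2) 2-4(w=2) 2-5(w=5)

step 1: add edge 2-4 (w=2); MST = {2-4(w=2)}
step 2: add edge 1-4 (w=2); MST = {1-4(w=2) 2-4(w=2)}
step 3: add edge 2-5 (w=5); MST = {1-4(w=2) 2-4(w=2) 2-5(w=5)}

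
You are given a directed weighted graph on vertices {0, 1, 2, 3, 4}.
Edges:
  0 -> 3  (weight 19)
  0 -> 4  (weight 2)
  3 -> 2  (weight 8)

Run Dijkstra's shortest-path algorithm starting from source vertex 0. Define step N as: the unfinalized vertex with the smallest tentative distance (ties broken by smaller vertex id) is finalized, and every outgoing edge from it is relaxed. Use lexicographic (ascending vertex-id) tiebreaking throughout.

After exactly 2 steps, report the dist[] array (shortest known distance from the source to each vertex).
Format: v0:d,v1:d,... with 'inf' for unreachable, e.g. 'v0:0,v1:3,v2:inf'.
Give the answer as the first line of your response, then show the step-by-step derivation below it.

v0:0,v1:inf,v2:inf,v3:19,v4:2

step 1: dist = v0:0,v1:inf,v2:inf,v3:19,v4:2
step 2: dist = v0:0,v1:inf,v2:inf,v3:19,v4:2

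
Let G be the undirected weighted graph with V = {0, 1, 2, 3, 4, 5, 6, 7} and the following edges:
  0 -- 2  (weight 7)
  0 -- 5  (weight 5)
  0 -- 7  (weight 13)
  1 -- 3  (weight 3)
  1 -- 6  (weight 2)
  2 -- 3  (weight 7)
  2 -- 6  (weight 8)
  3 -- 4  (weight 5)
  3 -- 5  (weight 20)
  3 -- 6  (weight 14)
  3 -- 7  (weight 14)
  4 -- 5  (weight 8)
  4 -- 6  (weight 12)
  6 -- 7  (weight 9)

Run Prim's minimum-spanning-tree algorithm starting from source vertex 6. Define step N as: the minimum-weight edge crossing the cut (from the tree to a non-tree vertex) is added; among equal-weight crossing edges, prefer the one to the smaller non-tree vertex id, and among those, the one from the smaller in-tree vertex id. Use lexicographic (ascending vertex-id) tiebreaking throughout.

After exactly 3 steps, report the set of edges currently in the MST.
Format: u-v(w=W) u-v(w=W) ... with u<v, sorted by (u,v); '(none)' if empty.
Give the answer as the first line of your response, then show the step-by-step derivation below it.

1-3(w=3) 1-6(w=2) 3-4(w=5)

step 1: add edge 1-6 (w=2); MST = {1-6(w=2)}
step 2: add edge 1-3 (w=3); MST = {1-3(w=3) 1-6(w=2)}
step 3: add edge 3-4 (w=5); MST = {1-3(w=3) 1-6(w=2) 3-4(w=5)}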